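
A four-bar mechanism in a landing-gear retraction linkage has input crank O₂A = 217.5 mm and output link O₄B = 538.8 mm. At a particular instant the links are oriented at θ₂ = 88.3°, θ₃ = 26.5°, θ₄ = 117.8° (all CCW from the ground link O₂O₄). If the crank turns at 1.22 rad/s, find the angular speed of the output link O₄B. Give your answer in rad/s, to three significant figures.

ω₂ = 1.22 rad/s
Differentiating the loop-closure r₂e^{iθ₂}+r₃e^{iθ₃}=r₁+r₄e^{iθ₄} gives r₂ω₂e^{iθ₂}+r₃ω₃e^{iθ₃}=r₄ω₄e^{iθ₄}.
Eliminating the other unknown: ω₄ = r₂ω₂ sin(θ₂−θ₃) / [r₄ sin(θ₄−θ₃)].
Numerator sine = +0.88130; denominator sine = +0.99974.
Result = 0.2175·1.22·(+0.88130) / (0.5388·(+0.99974)) = +0.43414 rad/s; magnitude 0.43414 rad/s.

0.434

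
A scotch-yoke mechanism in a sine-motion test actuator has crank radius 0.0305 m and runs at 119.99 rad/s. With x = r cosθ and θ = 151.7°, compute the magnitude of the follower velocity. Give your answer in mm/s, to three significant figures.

ω = 120 rad/s
x = r cosθ ⇒ ẋ = −rω sinθ.
|v| = rω|sinθ| = 0.0305·120·|sin 151.7°| = 1.735 m/s = 1735 mm/s.

1740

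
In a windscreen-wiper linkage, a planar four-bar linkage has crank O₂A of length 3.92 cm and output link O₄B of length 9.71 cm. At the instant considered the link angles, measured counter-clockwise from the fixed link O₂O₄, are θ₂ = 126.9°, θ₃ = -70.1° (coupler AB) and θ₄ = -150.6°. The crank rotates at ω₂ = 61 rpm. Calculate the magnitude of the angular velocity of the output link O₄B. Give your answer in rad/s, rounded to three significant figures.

0.764

ω₂ = 6.388 rad/s (from 61 rpm).
Differentiating the loop-closure r₂e^{iθ₂}+r₃e^{iθ₃}=r₁+r₄e^{iθ₄} gives r₂ω₂e^{iθ₂}+r₃ω₃e^{iθ₃}=r₄ω₄e^{iθ₄}.
Eliminating the other unknown: ω₄ = r₂ω₂ sin(θ₂−θ₃) / [r₄ sin(θ₄−θ₃)].
Numerator sine = -0.29237; denominator sine = -0.98629.
Result = 0.0392·6.388·(-0.29237) / (0.0971·(-0.98629)) = +0.76447 rad/s; magnitude 0.76447 rad/s.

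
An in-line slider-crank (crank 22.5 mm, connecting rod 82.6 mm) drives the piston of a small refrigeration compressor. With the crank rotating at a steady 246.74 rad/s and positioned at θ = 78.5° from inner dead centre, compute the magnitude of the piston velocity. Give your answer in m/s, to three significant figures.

5.75

ω = 246.7 rad/s
For an in-line slider-crank, x = r cosθ + √(L² − r² sin²θ), so v = −rω sinθ·[1 + r cosθ/√(L² − r² sin²θ)].
With r = 0.0225 m, L = 0.0826 m, θ = 78.5°: √(L² − r² sin²θ) = 0.079603 m.
v = −0.0225·246.7·0.97992·[1 + 0.0225·0.19937/0.079603] = -5.7468 m/s.
|v| = 5.7468 m/s.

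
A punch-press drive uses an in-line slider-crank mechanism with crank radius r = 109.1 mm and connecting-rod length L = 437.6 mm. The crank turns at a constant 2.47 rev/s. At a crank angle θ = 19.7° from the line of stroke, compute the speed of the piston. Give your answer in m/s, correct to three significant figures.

0.705

ω = 2π·2.47 = 15.52 rad/s
For an in-line slider-crank, x = r cosθ + √(L² − r² sin²θ), so v = −rω sinθ·[1 + r cosθ/√(L² − r² sin²θ)].
With r = 0.1091 m, L = 0.4376 m, θ = 19.7°: √(L² − r² sin²θ) = 0.43605 m.
v = −0.1091·15.52·0.33710·[1 + 0.1091·0.94147/0.43605] = -0.70521 m/s.
|v| = 0.70521 m/s.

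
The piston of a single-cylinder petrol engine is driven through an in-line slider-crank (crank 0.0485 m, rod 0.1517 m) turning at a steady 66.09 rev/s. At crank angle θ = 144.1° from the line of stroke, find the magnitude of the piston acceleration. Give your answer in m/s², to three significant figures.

ω = 2π·66.1 = 415.3 rad/s
x(θ) = r cosθ + √(L² − r² sin²θ); with ω constant, a = ω²·d²x/dθ².
d²x/dθ² = −r cosθ − r²(cos2θ)/√u − r⁴ sin²2θ/(4u^{3/2}),  u = L² − r² sin²θ = 0.0222041 m².
Substituting r = 0.0485 m, L = 0.1517 m, θ = 144.1°: d²x/dθ² = +0.033979 m.
a = ω²·d²x/dθ² = (415.3)²·(+0.033979) = +5859.3 m/s²;  |a| = 5859.3 m/s².

5860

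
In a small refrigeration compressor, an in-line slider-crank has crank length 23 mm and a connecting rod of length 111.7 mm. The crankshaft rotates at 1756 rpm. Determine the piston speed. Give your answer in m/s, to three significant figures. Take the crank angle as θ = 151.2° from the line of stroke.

ω = 2π·1756/60 = 183.9 rad/s
For an in-line slider-crank, x = r cosθ + √(L² − r² sin²θ), so v = −rω sinθ·[1 + r cosθ/√(L² − r² sin²θ)].
With r = 0.023 m, L = 0.1117 m, θ = 151.2°: √(L² − r² sin²θ) = 0.11115 m.
v = −0.023·183.9·0.48175·[1 + 0.023·-0.87631/0.11115] = -1.6681 m/s.
|v| = 1.6681 m/s.

1.67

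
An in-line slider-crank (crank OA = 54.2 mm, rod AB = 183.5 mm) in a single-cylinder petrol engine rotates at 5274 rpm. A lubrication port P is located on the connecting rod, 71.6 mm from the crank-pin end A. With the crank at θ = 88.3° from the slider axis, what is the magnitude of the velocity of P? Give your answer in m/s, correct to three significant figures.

30.0

ω = 552.3 rad/s.  Crank-pin speed |V_A| = rω = 29.934 m/s, perpendicular to OA.
Rod angle: sinφ = −(r/L) sinθ ⇒ φ = -17.172°; ω_rod = −rω cosθ/√(L²−r²sin²θ) = -5.0652 rad/s.
V_P = V_A + ω_rod × AP, with AP = 0.0716 m along the rod.
Components: V_Px = −rω sinθ − a·ω_rod·sinφ = -30.028 m/s;  V_Py = rω cosθ + a·ω_rod·cosφ = +0.54153 m/s.
|V_P| = √(V_Px² + V_Py²) = 30.033 m/s.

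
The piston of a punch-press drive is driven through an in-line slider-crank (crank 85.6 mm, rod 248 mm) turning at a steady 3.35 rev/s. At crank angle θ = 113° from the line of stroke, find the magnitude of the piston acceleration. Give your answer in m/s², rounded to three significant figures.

ω = 2π·3.35 = 21.05 rad/s
x(θ) = r cosθ + √(L² − r² sin²θ); with ω constant, a = ω²·d²x/dθ².
d²x/dθ² = −r cosθ − r²(cos2θ)/√u − r⁴ sin²2θ/(4u^{3/2}),  u = L² − r² sin²θ = 0.0552953 m².
Substituting r = 0.0856 m, L = 0.248 m, θ = 113°: d²x/dθ² = +0.054558 m.
a = ω²·d²x/dθ² = (21.05)²·(+0.054558) = +24.172 m/s²;  |a| = 24.172 m/s².

24.2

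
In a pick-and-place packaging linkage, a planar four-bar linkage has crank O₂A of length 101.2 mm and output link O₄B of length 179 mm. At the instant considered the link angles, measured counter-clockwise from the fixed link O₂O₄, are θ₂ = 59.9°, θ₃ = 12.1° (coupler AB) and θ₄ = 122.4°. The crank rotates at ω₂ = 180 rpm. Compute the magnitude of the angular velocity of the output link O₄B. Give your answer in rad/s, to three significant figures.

ω₂ = 18.85 rad/s (from 180 rpm).
Differentiating the loop-closure r₂e^{iθ₂}+r₃e^{iθ₃}=r₁+r₄e^{iθ₄} gives r₂ω₂e^{iθ₂}+r₃ω₃e^{iθ₃}=r₄ω₄e^{iθ₄}.
Eliminating the other unknown: ω₄ = r₂ω₂ sin(θ₂−θ₃) / [r₄ sin(θ₄−θ₃)].
Numerator sine = +0.74080; denominator sine = +0.93789.
Result = 0.1012·18.85·(+0.74080) / (0.179·(+0.93789)) = +8.4175 rad/s; magnitude 8.4175 rad/s.

8.42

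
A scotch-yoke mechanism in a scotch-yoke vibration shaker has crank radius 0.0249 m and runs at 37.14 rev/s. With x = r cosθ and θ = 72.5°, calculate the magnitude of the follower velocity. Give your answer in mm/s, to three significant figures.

ω = 233.4 rad/s (from 37.14 rev/s).
x = r cosθ ⇒ ẋ = −rω sinθ.
|v| = rω|sinθ| = 0.0249·233.4·|sin 72.5°| = 5.5417 m/s = 5541.7 mm/s.

5540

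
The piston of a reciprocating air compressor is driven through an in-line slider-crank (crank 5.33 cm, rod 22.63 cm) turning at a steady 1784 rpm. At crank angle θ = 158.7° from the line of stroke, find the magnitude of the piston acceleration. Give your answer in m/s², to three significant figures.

ω = 2π·1784/60 = 186.8 rad/s
x(θ) = r cosθ + √(L² − r² sin²θ); with ω constant, a = ω²·d²x/dθ².
d²x/dθ² = −r cosθ − r²(cos2θ)/√u − r⁴ sin²2θ/(4u^{3/2}),  u = L² − r² sin²θ = 0.0508368 m².
Substituting r = 0.0533 m, L = 0.2263 m, θ = 158.7°: d²x/dθ² = +0.040304 m.
a = ω²·d²x/dθ² = (186.8)²·(+0.040304) = +1406.7 m/s²;  |a| = 1406.7 m/s².

1410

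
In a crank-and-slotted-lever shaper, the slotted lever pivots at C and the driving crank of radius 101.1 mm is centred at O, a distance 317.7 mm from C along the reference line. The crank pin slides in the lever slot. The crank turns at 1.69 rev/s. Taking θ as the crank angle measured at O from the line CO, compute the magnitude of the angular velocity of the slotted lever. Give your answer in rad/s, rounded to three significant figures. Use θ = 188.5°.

ω = 10.62 rad/s (from 1.69 rev/s).
Crank pin A relative to C: A = (d + r cosθ, r sinθ); lever angle φ = atan2(r sinθ, d + r cosθ).
Differentiating tanφ: φ̇ = rω(d cosθ + r)/(d² + r² + 2dr cosθ).
d² + r² + 2dr cosθ = |CA|² = 0.0476212 m²;  d cosθ + r = -0.21311 m.
|ω_lever| = |0.1011·10.62·-0.21311| / 0.0476212 = 4.8042 rad/s.

4.80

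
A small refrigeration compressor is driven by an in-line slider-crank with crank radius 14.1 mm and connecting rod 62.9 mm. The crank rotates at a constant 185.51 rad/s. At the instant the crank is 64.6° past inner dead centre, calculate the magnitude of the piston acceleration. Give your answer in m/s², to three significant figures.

139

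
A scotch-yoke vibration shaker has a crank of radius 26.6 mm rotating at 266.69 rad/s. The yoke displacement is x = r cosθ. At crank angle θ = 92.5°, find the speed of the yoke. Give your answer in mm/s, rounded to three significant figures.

ω = 266.7 rad/s
x = r cosθ ⇒ ẋ = −rω sinθ.
|v| = rω|sinθ| = 0.0266·266.7·|sin 92.5°| = 7.0872 m/s = 7087.2 mm/s.

7090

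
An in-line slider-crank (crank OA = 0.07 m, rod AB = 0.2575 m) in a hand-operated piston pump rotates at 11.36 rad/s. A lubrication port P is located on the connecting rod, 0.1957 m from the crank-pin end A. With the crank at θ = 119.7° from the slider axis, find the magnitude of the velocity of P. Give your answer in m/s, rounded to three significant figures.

0.625

ω = 11.36 rad/s.  Crank-pin speed |V_A| = rω = 0.7952 m/s, perpendicular to OA.
Rod angle: sinφ = −(r/L) sinθ ⇒ φ = -13.658°; ω_rod = −rω cosθ/√(L²−r²sin²θ) = +1.5746 rad/s.
V_P = V_A + ω_rod × AP, with AP = 0.1957 m along the rod.
Components: V_Px = −rω sinθ − a·ω_rod·sinφ = -0.61797 m/s;  V_Py = rω cosθ + a·ω_rod·cosφ = -0.094557 m/s.
|V_P| = √(V_Px² + V_Py²) = 0.62516 m/s.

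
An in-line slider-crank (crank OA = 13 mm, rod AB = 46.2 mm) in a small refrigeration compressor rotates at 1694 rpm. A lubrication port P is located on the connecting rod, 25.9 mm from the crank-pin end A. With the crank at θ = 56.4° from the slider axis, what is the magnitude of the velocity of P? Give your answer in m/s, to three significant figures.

2.17

ω = 177.4 rad/s.  Crank-pin speed |V_A| = rω = 2.3061 m/s, perpendicular to OA.
Rod angle: sinφ = −(r/L) sinθ ⇒ φ = -13.555°; ω_rod = −rω cosθ/√(L²−r²sin²θ) = -28.415 rad/s.
V_P = V_A + ω_rod × AP, with AP = 0.0259 m along the rod.
Components: V_Px = −rω sinθ − a·ω_rod·sinφ = -2.0933 m/s;  V_Py = rω cosθ + a·ω_rod·cosφ = +0.56075 m/s.
|V_P| = √(V_Px² + V_Py²) = 2.1671 m/s.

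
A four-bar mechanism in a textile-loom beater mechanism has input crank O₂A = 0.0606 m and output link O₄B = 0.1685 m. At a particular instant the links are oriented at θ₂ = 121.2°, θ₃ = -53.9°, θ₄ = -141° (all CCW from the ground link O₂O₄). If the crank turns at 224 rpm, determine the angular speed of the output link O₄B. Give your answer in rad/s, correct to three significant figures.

0.722

ω₂ = 23.46 rad/s (from 224 rpm).
Differentiating the loop-closure r₂e^{iθ₂}+r₃e^{iθ₃}=r₁+r₄e^{iθ₄} gives r₂ω₂e^{iθ₂}+r₃ω₃e^{iθ₃}=r₄ω₄e^{iθ₄}.
Eliminating the other unknown: ω₄ = r₂ω₂ sin(θ₂−θ₃) / [r₄ sin(θ₄−θ₃)].
Numerator sine = +0.08542; denominator sine = -0.99872.
Result = 0.0606·23.46·(+0.08542) / (0.1685·(-0.99872)) = -0.72152 rad/s; magnitude 0.72152 rad/s.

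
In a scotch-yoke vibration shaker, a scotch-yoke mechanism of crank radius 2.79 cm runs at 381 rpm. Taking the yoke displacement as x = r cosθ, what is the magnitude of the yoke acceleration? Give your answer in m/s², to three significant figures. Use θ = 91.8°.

1.40

ω = 39.9 rad/s (from 381 rpm).
x = r cosθ ⇒ ẍ = −rω² cosθ (ω constant).
|a| = rω²|cosθ| = 0.0279·(39.9)²·|cos 91.8°| = 1.3951 m/s².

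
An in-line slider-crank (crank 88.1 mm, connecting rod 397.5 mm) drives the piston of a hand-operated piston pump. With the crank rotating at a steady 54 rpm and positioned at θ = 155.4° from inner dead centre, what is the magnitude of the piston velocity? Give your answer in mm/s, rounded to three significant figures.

ω = 2π·54/60 = 5.655 rad/s
For an in-line slider-crank, x = r cosθ + √(L² − r² sin²θ), so v = −rω sinθ·[1 + r cosθ/√(L² − r² sin²θ)].
With r = 0.0881 m, L = 0.3975 m, θ = 155.4°: √(L² − r² sin²θ) = 0.3958 m.
v = −0.0881·5.655·0.41628·[1 + 0.0881·-0.90924/0.3958] = -0.16542 m/s.
|v| = 0.16542 m/s = 165.42 mm/s.

165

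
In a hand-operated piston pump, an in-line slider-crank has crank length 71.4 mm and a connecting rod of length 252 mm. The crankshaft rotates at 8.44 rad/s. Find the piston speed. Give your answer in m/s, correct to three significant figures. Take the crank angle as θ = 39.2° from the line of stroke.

ω = 8.44 rad/s
For an in-line slider-crank, x = r cosθ + √(L² − r² sin²θ), so v = −rω sinθ·[1 + r cosθ/√(L² − r² sin²θ)].
With r = 0.0714 m, L = 0.252 m, θ = 39.2°: √(L² − r² sin²θ) = 0.24793 m.
v = −0.0714·8.44·0.63203·[1 + 0.0714·0.77494/0.24793] = -0.46587 m/s.
|v| = 0.46587 m/s.

0.466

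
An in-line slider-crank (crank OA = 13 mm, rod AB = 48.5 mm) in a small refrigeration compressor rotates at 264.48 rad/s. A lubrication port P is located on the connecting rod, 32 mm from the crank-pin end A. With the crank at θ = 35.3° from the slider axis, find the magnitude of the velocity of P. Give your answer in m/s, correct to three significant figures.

2.47

ω = 264.5 rad/s.  Crank-pin speed |V_A| = rω = 3.4382 m/s, perpendicular to OA.
Rod angle: sinφ = −(r/L) sinθ ⇒ φ = -8.910°; ω_rod = −rω cosθ/√(L²−r²sin²θ) = -58.564 rad/s.
V_P = V_A + ω_rod × AP, with AP = 0.032 m along the rod.
Components: V_Px = −rω sinθ − a·ω_rod·sinφ = -2.2771 m/s;  V_Py = rω cosθ + a·ω_rod·cosφ = +0.95464 m/s.
|V_P| = √(V_Px² + V_Py²) = 2.4691 m/s.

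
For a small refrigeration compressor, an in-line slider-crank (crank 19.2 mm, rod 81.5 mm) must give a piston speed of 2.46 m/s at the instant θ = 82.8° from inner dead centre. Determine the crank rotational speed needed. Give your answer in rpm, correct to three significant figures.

For an in-line slider-crank, |v_piston| = rω|sinθ|·[1 + r cosθ/√(L² − r² sin²θ)].
With r = 0.0192 m, L = 0.0815 m, θ = 82.8°: the bracketed kinematic factor |dx/dθ| = 0.019627 m.
ω = v/|dx/dθ| = 2.46/0.019627 = 125.34 rad/s.
N = 60ω/(2π) = 1196.9 rpm.

1200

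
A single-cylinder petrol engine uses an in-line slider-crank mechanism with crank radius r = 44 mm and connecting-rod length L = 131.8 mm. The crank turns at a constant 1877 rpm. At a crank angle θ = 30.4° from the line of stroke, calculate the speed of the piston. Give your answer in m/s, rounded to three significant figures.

ω = 2π·1877/60 = 196.6 rad/s
For an in-line slider-crank, x = r cosθ + √(L² − r² sin²θ), so v = −rω sinθ·[1 + r cosθ/√(L² − r² sin²θ)].
With r = 0.044 m, L = 0.1318 m, θ = 30.4°: √(L² − r² sin²θ) = 0.12991 m.
v = −0.044·196.6·0.50603·[1 + 0.044·0.86251/0.12991] = -5.655 m/s.
|v| = 5.655 m/s.

5.66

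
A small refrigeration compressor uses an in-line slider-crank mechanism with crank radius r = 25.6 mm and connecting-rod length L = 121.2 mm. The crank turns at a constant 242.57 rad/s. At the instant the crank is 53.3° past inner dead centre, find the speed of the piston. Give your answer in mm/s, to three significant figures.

ω = 242.6 rad/s
For an in-line slider-crank, x = r cosθ + √(L² − r² sin²θ), so v = −rω sinθ·[1 + r cosθ/√(L² − r² sin²θ)].
With r = 0.0256 m, L = 0.1212 m, θ = 53.3°: √(L² − r² sin²θ) = 0.11945 m.
v = −0.0256·242.6·0.80178·[1 + 0.0256·0.59763/0.11945] = -5.6166 m/s.
|v| = 5.6166 m/s = 5616.6 mm/s.

5620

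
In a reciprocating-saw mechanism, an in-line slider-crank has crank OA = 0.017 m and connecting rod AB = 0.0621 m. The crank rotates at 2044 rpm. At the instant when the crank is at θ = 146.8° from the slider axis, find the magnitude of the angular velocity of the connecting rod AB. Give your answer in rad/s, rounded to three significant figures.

49.6

ω = 214 rad/s (converted from 2044 rpm).
The rod makes angle φ with the slider axis where L sinφ = r sinθ; differentiating, L cosφ·φ̇ = r ω cosθ.
L cosφ = √(L² − r² sin²θ) = 0.061398 m.
|ω_rod| = r ω |cosθ| / √(L² − r² sin²θ) = 0.017·214·0.83676/0.061398 = 49.591 rad/s.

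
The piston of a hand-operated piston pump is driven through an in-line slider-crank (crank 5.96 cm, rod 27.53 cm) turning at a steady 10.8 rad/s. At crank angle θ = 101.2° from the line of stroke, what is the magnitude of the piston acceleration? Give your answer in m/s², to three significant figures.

2.77

ω = 10.8 rad/s
x(θ) = r cosθ + √(L² − r² sin²θ); with ω constant, a = ω²·d²x/dθ².
d²x/dθ² = −r cosθ − r²(cos2θ)/√u − r⁴ sin²2θ/(4u^{3/2}),  u = L² − r² sin²θ = 0.0723719 m².
Substituting r = 0.0596 m, L = 0.2753 m, θ = 101.2°: d²x/dθ² = +0.023761 m.
a = ω²·d²x/dθ² = (10.8)²·(+0.023761) = +2.7714 m/s²;  |a| = 2.7714 m/s².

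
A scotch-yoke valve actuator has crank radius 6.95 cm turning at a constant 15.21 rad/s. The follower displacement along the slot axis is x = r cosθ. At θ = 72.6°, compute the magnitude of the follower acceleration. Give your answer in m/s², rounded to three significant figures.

ω = 15.21 rad/s
x = r cosθ ⇒ ẍ = −rω² cosθ (ω constant).
|a| = rω²|cosθ| = 0.0695·(15.21)²·|cos 72.6°| = 4.8081 m/s².

4.81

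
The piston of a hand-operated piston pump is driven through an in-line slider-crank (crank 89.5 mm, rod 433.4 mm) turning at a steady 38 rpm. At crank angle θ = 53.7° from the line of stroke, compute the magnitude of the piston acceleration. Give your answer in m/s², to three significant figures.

0.753

ω = 2π·38/60 = 3.979 rad/s
x(θ) = r cosθ + √(L² − r² sin²θ); with ω constant, a = ω²·d²x/dθ².
d²x/dθ² = −r cosθ − r²(cos2θ)/√u − r⁴ sin²2θ/(4u^{3/2}),  u = L² − r² sin²θ = 0.182633 m².
Substituting r = 0.0895 m, L = 0.4334 m, θ = 53.7°: d²x/dθ² = -0.047567 m.
a = ω²·d²x/dθ² = (3.979)²·(-0.047567) = -0.75324 m/s²;  |a| = 0.75324 m/s².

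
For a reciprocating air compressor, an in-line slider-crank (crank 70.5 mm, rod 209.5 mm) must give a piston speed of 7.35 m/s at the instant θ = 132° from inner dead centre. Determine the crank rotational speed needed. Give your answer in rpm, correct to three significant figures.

1750

For an in-line slider-crank, |v_piston| = rω|sinθ|·[1 + r cosθ/√(L² − r² sin²θ)].
With r = 0.0705 m, L = 0.2095 m, θ = 132°: the bracketed kinematic factor |dx/dθ| = 0.040207 m.
ω = v/|dx/dθ| = 7.35/0.040207 = 182.8 rad/s.
N = 60ω/(2π) = 1745.6 rpm.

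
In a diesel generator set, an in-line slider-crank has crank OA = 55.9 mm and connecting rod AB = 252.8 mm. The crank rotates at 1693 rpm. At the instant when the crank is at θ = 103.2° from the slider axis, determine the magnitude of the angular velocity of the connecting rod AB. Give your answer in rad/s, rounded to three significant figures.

ω = 177.3 rad/s (converted from 1693 rpm).
The rod makes angle φ with the slider axis where L sinφ = r sinθ; differentiating, L cosφ·φ̇ = r ω cosθ.
L cosφ = √(L² − r² sin²θ) = 0.24687 m.
|ω_rod| = r ω |cosθ| / √(L² − r² sin²θ) = 0.0559·177.3·0.22835/0.24687 = 9.167 rad/s.

9.17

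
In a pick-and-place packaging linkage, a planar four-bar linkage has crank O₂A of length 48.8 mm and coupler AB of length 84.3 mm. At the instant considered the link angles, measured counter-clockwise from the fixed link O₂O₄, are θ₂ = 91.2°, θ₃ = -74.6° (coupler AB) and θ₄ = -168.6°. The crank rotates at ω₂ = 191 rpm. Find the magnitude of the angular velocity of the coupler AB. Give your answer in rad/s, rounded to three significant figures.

11.4

ω₂ = 20 rad/s (from 191 rpm).
Differentiating the loop-closure r₂e^{iθ₂}+r₃e^{iθ₃}=r₁+r₄e^{iθ₄} gives r₂ω₂e^{iθ₂}+r₃ω₃e^{iθ₃}=r₄ω₄e^{iθ₄}.
Eliminating the other unknown: ω₃ = r₂ω₂ sin(θ₄−θ₂) / [r₃ sin(θ₃−θ₄)].
Numerator sine = +0.98420; denominator sine = +0.99756.
Result = 0.0488·20·(+0.98420) / (0.0843·(+0.99756)) = +11.423 rad/s; magnitude 11.423 rad/s.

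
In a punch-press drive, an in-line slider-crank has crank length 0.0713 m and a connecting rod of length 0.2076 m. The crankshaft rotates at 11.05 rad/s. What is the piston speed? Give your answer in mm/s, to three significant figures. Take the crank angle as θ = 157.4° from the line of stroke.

ω = 11.05 rad/s
For an in-line slider-crank, x = r cosθ + √(L² − r² sin²θ), so v = −rω sinθ·[1 + r cosθ/√(L² − r² sin²θ)].
With r = 0.0713 m, L = 0.2076 m, θ = 157.4°: √(L² − r² sin²θ) = 0.20578 m.
v = −0.0713·11.05·0.38430·[1 + 0.0713·-0.92321/0.20578] = -0.20592 m/s.
|v| = 0.20592 m/s = 205.92 mm/s.

206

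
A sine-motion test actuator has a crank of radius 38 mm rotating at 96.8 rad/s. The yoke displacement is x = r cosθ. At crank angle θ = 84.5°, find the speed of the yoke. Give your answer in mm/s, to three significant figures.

3660

ω = 96.8 rad/s
x = r cosθ ⇒ ẋ = −rω sinθ.
|v| = rω|sinθ| = 0.038·96.8·|sin 84.5°| = 3.6615 m/s = 3661.5 mm/s.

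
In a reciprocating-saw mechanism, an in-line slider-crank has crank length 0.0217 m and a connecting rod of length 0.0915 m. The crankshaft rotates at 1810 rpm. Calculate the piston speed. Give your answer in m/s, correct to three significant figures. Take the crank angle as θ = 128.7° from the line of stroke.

2.73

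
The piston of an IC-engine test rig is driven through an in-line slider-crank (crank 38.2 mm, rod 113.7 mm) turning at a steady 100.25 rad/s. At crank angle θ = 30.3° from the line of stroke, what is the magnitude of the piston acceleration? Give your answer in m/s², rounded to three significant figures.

399

ω = 100.2 rad/s
x(θ) = r cosθ + √(L² − r² sin²θ); with ω constant, a = ω²·d²x/dθ².
d²x/dθ² = −r cosθ − r²(cos2θ)/√u − r⁴ sin²2θ/(4u^{3/2}),  u = L² − r² sin²θ = 0.0125562 m².
Substituting r = 0.0382 m, L = 0.1137 m, θ = 30.3°: d²x/dθ² = -0.039662 m.
a = ω²·d²x/dθ² = (100.2)²·(-0.039662) = -398.6 m/s²;  |a| = 398.6 m/s².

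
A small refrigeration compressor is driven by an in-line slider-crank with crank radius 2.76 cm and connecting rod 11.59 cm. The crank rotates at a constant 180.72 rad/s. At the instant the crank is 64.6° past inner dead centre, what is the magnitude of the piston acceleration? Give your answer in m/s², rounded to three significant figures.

ω = 180.7 rad/s
x(θ) = r cosθ + √(L² − r² sin²θ); with ω constant, a = ω²·d²x/dθ².
d²x/dθ² = −r cosθ − r²(cos2θ)/√u − r⁴ sin²2θ/(4u^{3/2}),  u = L² − r² sin²θ = 0.0128112 m².
Substituting r = 0.0276 m, L = 0.1159 m, θ = 64.6°: d²x/dθ² = -0.0076451 m.
a = ω²·d²x/dθ² = (180.7)²·(-0.0076451) = -249.69 m/s²;  |a| = 249.69 m/s².

250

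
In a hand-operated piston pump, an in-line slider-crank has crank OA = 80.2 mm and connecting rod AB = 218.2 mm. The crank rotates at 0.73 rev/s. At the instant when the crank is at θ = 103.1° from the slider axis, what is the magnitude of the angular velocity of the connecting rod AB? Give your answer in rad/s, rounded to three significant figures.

0.409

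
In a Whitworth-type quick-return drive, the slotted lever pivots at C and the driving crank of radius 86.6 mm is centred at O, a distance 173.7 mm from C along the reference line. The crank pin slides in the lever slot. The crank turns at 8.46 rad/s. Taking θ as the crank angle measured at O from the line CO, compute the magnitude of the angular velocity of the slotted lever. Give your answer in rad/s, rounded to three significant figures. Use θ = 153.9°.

4.77

ω = 8.46 rad/s
Crank pin A relative to C: A = (d + r cosθ, r sinθ); lever angle φ = atan2(r sinθ, d + r cosθ).
Differentiating tanφ: φ̇ = rω(d cosθ + r)/(d² + r² + 2dr cosθ).
d² + r² + 2dr cosθ = |CA|² = 0.0106542 m²;  d cosθ + r = -0.069387 m.
|ω_lever| = |0.0866·8.46·-0.069387| / 0.0106542 = 4.7714 rad/s.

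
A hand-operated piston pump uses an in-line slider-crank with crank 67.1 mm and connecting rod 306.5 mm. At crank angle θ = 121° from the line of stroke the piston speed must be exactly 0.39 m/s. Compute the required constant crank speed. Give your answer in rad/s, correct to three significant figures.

For an in-line slider-crank, |v_piston| = rω|sinθ|·[1 + r cosθ/√(L² − r² sin²θ)].
With r = 0.0671 m, L = 0.3065 m, θ = 121°: the bracketed kinematic factor |dx/dθ| = 0.050913 m.
ω = v/|dx/dθ| = 0.39/0.050913 = 7.6601 rad/s.

7.66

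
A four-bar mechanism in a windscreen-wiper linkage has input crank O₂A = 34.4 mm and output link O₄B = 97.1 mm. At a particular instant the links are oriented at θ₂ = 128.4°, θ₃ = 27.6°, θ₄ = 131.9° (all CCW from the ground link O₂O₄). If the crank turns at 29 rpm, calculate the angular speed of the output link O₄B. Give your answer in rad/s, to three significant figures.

1.09

ω₂ = 3.037 rad/s (from 29 rpm).
Differentiating the loop-closure r₂e^{iθ₂}+r₃e^{iθ₃}=r₁+r₄e^{iθ₄} gives r₂ω₂e^{iθ₂}+r₃ω₃e^{iθ₃}=r₄ω₄e^{iθ₄}.
Eliminating the other unknown: ω₄ = r₂ω₂ sin(θ₂−θ₃) / [r₄ sin(θ₄−θ₃)].
Numerator sine = +0.98229; denominator sine = +0.96902.
Result = 0.0344·3.037·(+0.98229) / (0.0971·(+0.96902)) = +1.0906 rad/s; magnitude 1.0906 rad/s.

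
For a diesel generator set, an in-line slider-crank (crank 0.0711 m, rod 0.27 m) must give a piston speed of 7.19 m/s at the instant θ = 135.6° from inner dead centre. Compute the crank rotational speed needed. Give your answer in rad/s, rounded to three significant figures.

179

For an in-line slider-crank, |v_piston| = rω|sinθ|·[1 + r cosθ/√(L² − r² sin²θ)].
With r = 0.0711 m, L = 0.27 m, θ = 135.6°: the bracketed kinematic factor |dx/dθ| = 0.040224 m.
ω = v/|dx/dθ| = 7.19/0.040224 = 178.75 rad/s.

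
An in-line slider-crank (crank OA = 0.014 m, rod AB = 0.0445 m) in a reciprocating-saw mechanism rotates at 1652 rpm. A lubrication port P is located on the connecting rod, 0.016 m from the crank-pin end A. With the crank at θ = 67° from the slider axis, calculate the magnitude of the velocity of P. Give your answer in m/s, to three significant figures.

ω = 173 rad/s.  Crank-pin speed |V_A| = rω = 2.422 m/s, perpendicular to OA.
Rod angle: sinφ = −(r/L) sinθ ⇒ φ = -16.834°; ω_rod = −rω cosθ/√(L²−r²sin²θ) = -22.218 rad/s.
V_P = V_A + ω_rod × AP, with AP = 0.016 m along the rod.
Components: V_Px = −rω sinθ − a·ω_rod·sinφ = -2.3324 m/s;  V_Py = rω cosθ + a·ω_rod·cosφ = +0.60608 m/s.
|V_P| = √(V_Px² + V_Py²) = 2.4098 m/s.

2.41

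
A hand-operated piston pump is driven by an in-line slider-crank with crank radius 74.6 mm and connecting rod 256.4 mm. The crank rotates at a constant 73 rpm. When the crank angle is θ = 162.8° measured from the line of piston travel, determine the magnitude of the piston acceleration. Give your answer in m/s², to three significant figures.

3.11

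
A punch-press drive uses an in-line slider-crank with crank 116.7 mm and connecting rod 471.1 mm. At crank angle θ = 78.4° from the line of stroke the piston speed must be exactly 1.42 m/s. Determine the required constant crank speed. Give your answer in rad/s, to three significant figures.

For an in-line slider-crank, |v_piston| = rω|sinθ|·[1 + r cosθ/√(L² − r² sin²θ)].
With r = 0.1167 m, L = 0.4711 m, θ = 78.4°: the bracketed kinematic factor |dx/dθ| = 0.12019 m.
ω = v/|dx/dθ| = 1.42/0.12019 = 11.815 rad/s.

11.8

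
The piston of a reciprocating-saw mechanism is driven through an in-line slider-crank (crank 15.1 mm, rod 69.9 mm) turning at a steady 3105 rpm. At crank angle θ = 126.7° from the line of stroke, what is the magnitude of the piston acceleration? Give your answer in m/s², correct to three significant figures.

ω = 2π·3105/60 = 325.2 rad/s
x(θ) = r cosθ + √(L² − r² sin²θ); with ω constant, a = ω²·d²x/dθ².
d²x/dθ² = −r cosθ − r²(cos2θ)/√u − r⁴ sin²2θ/(4u^{3/2}),  u = L² − r² sin²θ = 0.00473944 m².
Substituting r = 0.0151 m, L = 0.0699 m, θ = 126.7°: d²x/dθ² = +0.0099338 m.
a = ω²·d²x/dθ² = (325.2)²·(+0.0099338) = +1050.3 m/s²;  |a| = 1050.3 m/s².

1050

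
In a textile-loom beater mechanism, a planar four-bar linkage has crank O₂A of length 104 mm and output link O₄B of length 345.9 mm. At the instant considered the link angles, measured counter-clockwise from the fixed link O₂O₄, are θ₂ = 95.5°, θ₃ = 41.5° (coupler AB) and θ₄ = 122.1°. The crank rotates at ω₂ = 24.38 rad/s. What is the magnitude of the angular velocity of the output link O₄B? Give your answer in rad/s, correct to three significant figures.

ω₂ = 24.38 rad/s
Differentiating the loop-closure r₂e^{iθ₂}+r₃e^{iθ₃}=r₁+r₄e^{iθ₄} gives r₂ω₂e^{iθ₂}+r₃ω₃e^{iθ₃}=r₄ω₄e^{iθ₄}.
Eliminating the other unknown: ω₄ = r₂ω₂ sin(θ₂−θ₃) / [r₄ sin(θ₄−θ₃)].
Numerator sine = +0.80902; denominator sine = +0.98657.
Result = 0.104·24.38·(+0.80902) / (0.3459·(+0.98657)) = +6.011 rad/s; magnitude 6.011 rad/s.

6.01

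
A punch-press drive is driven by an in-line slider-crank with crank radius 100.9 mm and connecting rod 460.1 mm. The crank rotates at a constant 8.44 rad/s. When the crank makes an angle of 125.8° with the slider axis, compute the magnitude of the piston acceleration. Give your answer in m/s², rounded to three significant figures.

4.69

ω = 8.44 rad/s
x(θ) = r cosθ + √(L² − r² sin²θ); with ω constant, a = ω²·d²x/dθ².
d²x/dθ² = −r cosθ − r²(cos2θ)/√u − r⁴ sin²2θ/(4u^{3/2}),  u = L² − r² sin²θ = 0.204995 m².
Substituting r = 0.1009 m, L = 0.4601 m, θ = 125.8°: d²x/dθ² = +0.065869 m.
a = ω²·d²x/dθ² = (8.44)²·(+0.065869) = +4.6921 m/s²;  |a| = 4.6921 m/s².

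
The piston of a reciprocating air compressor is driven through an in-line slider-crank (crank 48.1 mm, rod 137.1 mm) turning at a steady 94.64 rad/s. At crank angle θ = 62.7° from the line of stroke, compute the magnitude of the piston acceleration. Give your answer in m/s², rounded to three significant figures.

109

ω = 94.64 rad/s
x(θ) = r cosθ + √(L² − r² sin²θ); with ω constant, a = ω²·d²x/dθ².
d²x/dθ² = −r cosθ − r²(cos2θ)/√u − r⁴ sin²2θ/(4u^{3/2}),  u = L² − r² sin²θ = 0.0169695 m².
Substituting r = 0.0481 m, L = 0.1371 m, θ = 62.7°: d²x/dθ² = -0.012175 m.
a = ω²·d²x/dθ² = (94.64)²·(-0.012175) = -109.05 m/s²;  |a| = 109.05 m/s².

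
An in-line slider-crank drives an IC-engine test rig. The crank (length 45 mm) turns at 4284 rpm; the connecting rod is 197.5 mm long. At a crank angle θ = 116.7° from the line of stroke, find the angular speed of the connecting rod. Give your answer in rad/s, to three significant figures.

ω = 448.6 rad/s (converted from 4284 rpm).
The rod makes angle φ with the slider axis where L sinφ = r sinθ; differentiating, L cosφ·φ̇ = r ω cosθ.
L cosφ = √(L² − r² sin²θ) = 0.19337 m.
|ω_rod| = r ω |cosθ| / √(L² − r² sin²θ) = 0.045·448.6·0.44932/0.19337 = 46.91 rad/s.

46.9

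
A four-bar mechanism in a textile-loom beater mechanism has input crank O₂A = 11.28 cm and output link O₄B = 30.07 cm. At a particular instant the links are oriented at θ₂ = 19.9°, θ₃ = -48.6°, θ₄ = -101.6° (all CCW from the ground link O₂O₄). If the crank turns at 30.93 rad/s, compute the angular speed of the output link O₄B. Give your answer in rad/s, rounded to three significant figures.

13.5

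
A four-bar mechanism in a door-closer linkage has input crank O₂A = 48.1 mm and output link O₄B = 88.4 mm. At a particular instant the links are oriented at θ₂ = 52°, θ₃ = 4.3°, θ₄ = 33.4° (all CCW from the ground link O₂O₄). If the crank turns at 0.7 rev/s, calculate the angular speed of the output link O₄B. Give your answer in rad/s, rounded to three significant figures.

3.64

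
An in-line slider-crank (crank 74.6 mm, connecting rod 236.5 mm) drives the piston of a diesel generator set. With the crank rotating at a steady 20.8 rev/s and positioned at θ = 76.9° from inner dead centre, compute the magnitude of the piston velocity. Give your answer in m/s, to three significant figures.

10.2

ω = 2π·20.8 = 130.7 rad/s
For an in-line slider-crank, x = r cosθ + √(L² − r² sin²θ), so v = −rω sinθ·[1 + r cosθ/√(L² − r² sin²θ)].
With r = 0.0746 m, L = 0.2365 m, θ = 76.9°: √(L² − r² sin²θ) = 0.22506 m.
v = −0.0746·130.7·0.97398·[1 + 0.0746·0.22665/0.22506] = -10.209 m/s.
|v| = 10.209 m/s.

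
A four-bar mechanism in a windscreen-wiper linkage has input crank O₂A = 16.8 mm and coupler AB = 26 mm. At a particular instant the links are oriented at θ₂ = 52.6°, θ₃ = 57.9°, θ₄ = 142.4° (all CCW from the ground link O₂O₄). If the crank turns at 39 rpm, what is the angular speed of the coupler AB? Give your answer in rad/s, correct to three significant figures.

2.65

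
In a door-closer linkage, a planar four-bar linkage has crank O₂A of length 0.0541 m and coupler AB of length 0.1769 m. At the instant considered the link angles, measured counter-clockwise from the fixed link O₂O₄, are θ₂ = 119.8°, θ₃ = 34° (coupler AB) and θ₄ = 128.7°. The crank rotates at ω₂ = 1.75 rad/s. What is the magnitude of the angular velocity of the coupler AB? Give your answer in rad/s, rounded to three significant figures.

0.0831

ω₂ = 1.75 rad/s
Differentiating the loop-closure r₂e^{iθ₂}+r₃e^{iθ₃}=r₁+r₄e^{iθ₄} gives r₂ω₂e^{iθ₂}+r₃ω₃e^{iθ₃}=r₄ω₄e^{iθ₄}.
Eliminating the other unknown: ω₃ = r₂ω₂ sin(θ₄−θ₂) / [r₃ sin(θ₃−θ₄)].
Numerator sine = +0.15471; denominator sine = -0.99664.
Result = 0.0541·1.75·(+0.15471) / (0.1769·(-0.99664)) = -0.083079 rad/s; magnitude 0.083079 rad/s.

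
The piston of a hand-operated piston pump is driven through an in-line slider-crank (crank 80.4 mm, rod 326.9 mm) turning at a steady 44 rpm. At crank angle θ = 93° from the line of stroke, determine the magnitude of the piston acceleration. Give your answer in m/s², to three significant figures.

0.520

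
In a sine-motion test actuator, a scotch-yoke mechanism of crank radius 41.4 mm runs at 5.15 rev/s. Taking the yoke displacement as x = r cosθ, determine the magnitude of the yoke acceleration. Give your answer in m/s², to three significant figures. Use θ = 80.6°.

7.08

ω = 32.36 rad/s (from 5.15 rev/s).
x = r cosθ ⇒ ẍ = −rω² cosθ (ω constant).
|a| = rω²|cosθ| = 0.0414·(32.36)²·|cos 80.6°| = 7.0799 m/s².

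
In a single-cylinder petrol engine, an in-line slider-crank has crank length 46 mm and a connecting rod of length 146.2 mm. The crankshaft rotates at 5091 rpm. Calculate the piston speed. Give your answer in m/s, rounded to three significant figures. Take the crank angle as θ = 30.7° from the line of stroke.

ω = 2π·5091/60 = 533.1 rad/s
For an in-line slider-crank, x = r cosθ + √(L² − r² sin²θ), so v = −rω sinθ·[1 + r cosθ/√(L² − r² sin²θ)].
With r = 0.046 m, L = 0.1462 m, θ = 30.7°: √(L² − r² sin²θ) = 0.1443 m.
v = −0.046·533.1·0.51054·[1 + 0.046·0.85985/0.1443] = -15.952 m/s.
|v| = 15.952 m/s.

16.0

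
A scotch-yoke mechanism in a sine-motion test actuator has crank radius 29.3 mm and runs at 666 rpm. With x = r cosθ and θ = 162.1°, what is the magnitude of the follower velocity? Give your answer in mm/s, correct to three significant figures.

628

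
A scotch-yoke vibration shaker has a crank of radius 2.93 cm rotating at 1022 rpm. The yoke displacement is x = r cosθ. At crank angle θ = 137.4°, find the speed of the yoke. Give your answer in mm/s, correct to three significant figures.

ω = 107 rad/s (from 1022 rpm).
x = r cosθ ⇒ ẋ = −rω sinθ.
|v| = rω|sinθ| = 0.0293·107·|sin 137.4°| = 2.1225 m/s = 2122.5 mm/s.

2120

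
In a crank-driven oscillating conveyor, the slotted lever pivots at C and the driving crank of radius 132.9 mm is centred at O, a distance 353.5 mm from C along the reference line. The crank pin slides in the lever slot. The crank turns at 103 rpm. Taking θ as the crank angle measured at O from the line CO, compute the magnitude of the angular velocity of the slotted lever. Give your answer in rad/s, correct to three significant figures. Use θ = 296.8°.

2.26

ω = 10.79 rad/s (from 103 rpm).
Crank pin A relative to C: A = (d + r cosθ, r sinθ); lever angle φ = atan2(r sinθ, d + r cosθ).
Differentiating tanφ: φ̇ = rω(d cosθ + r)/(d² + r² + 2dr cosθ).
d² + r² + 2dr cosθ = |CA|² = 0.184989 m²;  d cosθ + r = +0.29229 m.
|ω_lever| = |0.1329·10.79·+0.29229| / 0.184989 = 2.2649 rad/s.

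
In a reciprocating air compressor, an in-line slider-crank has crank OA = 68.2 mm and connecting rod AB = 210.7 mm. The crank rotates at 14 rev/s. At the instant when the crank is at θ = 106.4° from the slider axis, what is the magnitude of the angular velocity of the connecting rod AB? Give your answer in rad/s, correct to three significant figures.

ω = 87.96 rad/s (converted from 14 rev/s).
The rod makes angle φ with the slider axis where L sinφ = r sinθ; differentiating, L cosφ·φ̇ = r ω cosθ.
L cosφ = √(L² − r² sin²θ) = 0.20028 m.
|ω_rod| = r ω |cosθ| / √(L² − r² sin²θ) = 0.0682·87.96·0.28234/0.20028 = 8.457 rad/s.

8.46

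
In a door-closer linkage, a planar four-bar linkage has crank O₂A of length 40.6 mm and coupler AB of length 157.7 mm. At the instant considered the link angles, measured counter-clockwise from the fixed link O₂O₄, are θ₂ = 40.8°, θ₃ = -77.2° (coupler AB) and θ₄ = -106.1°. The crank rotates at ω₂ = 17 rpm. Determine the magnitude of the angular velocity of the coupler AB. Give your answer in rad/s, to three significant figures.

0.518

ω₂ = 1.78 rad/s (from 17 rpm).
Differentiating the loop-closure r₂e^{iθ₂}+r₃e^{iθ₃}=r₁+r₄e^{iθ₄} gives r₂ω₂e^{iθ₂}+r₃ω₃e^{iθ₃}=r₄ω₄e^{iθ₄}.
Eliminating the other unknown: ω₃ = r₂ω₂ sin(θ₄−θ₂) / [r₃ sin(θ₃−θ₄)].
Numerator sine = -0.54610; denominator sine = +0.48328.
Result = 0.0406·1.78·(-0.54610) / (0.1577·(+0.48328)) = -0.5179 rad/s; magnitude 0.5179 rad/s.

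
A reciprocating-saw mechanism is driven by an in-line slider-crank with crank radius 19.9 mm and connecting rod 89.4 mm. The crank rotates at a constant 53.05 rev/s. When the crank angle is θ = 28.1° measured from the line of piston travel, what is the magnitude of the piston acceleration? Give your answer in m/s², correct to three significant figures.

ω = 2π·53 = 333.3 rad/s
x(θ) = r cosθ + √(L² − r² sin²θ); with ω constant, a = ω²·d²x/dθ².
d²x/dθ² = −r cosθ − r²(cos2θ)/√u − r⁴ sin²2θ/(4u^{3/2}),  u = L² − r² sin²θ = 0.0079045 m².
Substituting r = 0.0199 m, L = 0.0894 m, θ = 28.1°: d²x/dθ² = -0.020071 m.
a = ω²·d²x/dθ² = (333.3)²·(-0.020071) = -2229.9 m/s²;  |a| = 2229.9 m/s².

2230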